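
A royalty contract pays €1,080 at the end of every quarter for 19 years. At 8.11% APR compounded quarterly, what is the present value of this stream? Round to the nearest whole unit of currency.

€41,681

Periodic rate i = 0.0811/4 = 0.020275; n = 19 × 4 = 76 periods.
Annuity factor a(76|0.020275) = 38.593584; PV = 1080 × 38.593584 = 41,681.0711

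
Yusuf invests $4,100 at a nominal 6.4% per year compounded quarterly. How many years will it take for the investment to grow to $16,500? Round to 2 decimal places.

21.93 years

Periodic rate i = 0.064/4 = 0.016.
n = ln(16500/4100) / ln(1+0.016) = ln(4.02439) / 0.015873 = 87.7177 quarters
= 87.7177/4 years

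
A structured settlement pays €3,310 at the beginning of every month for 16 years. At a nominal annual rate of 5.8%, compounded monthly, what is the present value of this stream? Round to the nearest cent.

€415,477.95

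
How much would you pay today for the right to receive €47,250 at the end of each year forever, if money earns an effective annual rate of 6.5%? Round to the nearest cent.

€726,923.08

PV = PMT / i = 47250 / 0.065 = 726,923.0769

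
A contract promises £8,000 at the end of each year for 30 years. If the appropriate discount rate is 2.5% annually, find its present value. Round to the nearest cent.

PV = PMT · [1 − (1+i)^(−n)] / i = 8000 · 20.930293 = 167,442.3407

£167,442.34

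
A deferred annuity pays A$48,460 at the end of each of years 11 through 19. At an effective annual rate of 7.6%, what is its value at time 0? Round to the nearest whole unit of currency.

PV at t=10 (ordinary 9-year annuity): 48460 × a(9|0.076) = 48460 × 6.352145 = 307,824.9538
Discount back 10 years: 307,824.9538 × (1+0.076)^(−10) = 307,824.9538 × 0.480704 = 147,972.5335

A$147,973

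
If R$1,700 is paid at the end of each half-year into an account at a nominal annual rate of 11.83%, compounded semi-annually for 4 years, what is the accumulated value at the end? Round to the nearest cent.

With 2 periods per year: i = 0.05915, n = 8.
FV = 1700 × [(1+0.05915)^8 − 1] / 0.05915 = 1700 × 9.867321 = 16,774.4458

R$16,774.45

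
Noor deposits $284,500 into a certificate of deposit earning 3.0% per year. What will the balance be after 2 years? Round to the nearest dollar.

$301,826

284,500 × (1+0.03)^2 = 284,500 × 1.060900 = 301,826.0500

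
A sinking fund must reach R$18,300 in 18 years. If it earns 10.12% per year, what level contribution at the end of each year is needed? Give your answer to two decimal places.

PMT = 18300 / ( [(1+0.1012)^18 − 1] / 0.1012 ) = 18300 / 46.147353 = 396.5558

R$396.56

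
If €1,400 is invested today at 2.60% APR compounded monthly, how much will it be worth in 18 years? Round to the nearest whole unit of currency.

With 12 periods per year: i = 0.00216667, n = 216.
1,400 × (1+0.00216667)^216 = 1,400 × 1.595989 = 2,234.3849

€2,234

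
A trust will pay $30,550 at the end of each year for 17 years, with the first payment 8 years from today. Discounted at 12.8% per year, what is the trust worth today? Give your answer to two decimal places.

Value one period before first payment (t=7): 30550 × [1 − (1+0.128)^(−17)] / 0.128 = 30550 × 6.804326 = 207,872.1704
PV₀ = 207,872.1704 / (1+0.128)^7 = 207,872.1704 / 2.323612 = 89,460.7744

$89,460.77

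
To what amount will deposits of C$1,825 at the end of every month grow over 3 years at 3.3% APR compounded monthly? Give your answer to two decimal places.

C$68,962.63

Periodic rate i = 0.033/12 = 0.00275; n = 3 × 12 = 36 periods.
FV = PMT · [(1+i)^n − 1] / i = 1825 · 37.787743 = 68,962.6313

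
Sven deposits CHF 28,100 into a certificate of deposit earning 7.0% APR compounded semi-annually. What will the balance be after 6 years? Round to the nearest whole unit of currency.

CHF 42,461

i = 0.07/2 = 0.035 per half-year; n = 6·2 = 12.
FV = PV·(1+i)^n = 28,100 × 1.511069 = 42,461.0293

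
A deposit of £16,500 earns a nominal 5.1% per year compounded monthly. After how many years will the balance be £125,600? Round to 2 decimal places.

39.88 years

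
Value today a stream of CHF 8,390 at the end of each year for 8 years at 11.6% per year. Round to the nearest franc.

CHF 42,267

PV = 8390 × [1 − (1+0.116)^(−8)] / 0.116 = 8390 × 5.037841 = 42,267.4866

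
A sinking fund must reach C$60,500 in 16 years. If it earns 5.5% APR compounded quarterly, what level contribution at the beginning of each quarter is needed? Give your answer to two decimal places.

C$587.61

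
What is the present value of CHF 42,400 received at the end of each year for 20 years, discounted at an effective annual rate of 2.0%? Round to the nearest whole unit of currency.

CHF 693,301

PV = 42400 × [1 − (1+0.02)^(−20)] / 0.02 = 42400 × 16.351433 = 693,300.7738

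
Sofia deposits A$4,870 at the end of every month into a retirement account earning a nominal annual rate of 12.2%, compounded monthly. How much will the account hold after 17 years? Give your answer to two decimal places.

i = 0.122/12 = 0.0101667 per month; n = 17·12 = 204.
FV = 4870 × [(1+0.0101667)^204 − 1] / 0.0101667 = 4870 × 676.101633 = 3,292,614.9514

A$3,292,614.95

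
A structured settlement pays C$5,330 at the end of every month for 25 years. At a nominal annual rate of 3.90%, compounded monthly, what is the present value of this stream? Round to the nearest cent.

C$1,020,425.80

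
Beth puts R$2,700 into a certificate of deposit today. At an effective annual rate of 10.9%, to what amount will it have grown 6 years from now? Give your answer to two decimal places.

2,700 × (1+0.109)^6 = 2,700 × 1.860327 = 5,022.8828

R$5,022.88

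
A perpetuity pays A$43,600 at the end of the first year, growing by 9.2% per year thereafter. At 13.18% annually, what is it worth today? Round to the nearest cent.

PV = D₁/(r − g) = 43600/(0.1318 − 0.092) = 1,095,477.3869

A$1,095,477.39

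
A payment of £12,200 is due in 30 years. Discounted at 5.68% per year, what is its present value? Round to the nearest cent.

£2,325.82

PV = FV·(1+i)^(−n) = 12,200 × 0.190641 = 2,325.8178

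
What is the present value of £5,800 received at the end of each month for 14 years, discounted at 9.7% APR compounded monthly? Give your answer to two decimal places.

Periodic rate i = 0.097/12 = 0.00808333; n = 14 × 12 = 168 periods.
PV = 5800 × [1 − (1+0.00808333)^(−168)] / 0.00808333 = 5800 × 91.721763 = 531,986.2260

£531,986.23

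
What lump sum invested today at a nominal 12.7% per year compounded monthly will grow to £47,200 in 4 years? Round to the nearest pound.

£28,476

Periodic rate i = 0.127/12 = 0.0105833; n = 4 × 12 = 48 periods.
Discount factor = (1+0.0105833)^(−48) = 0.603306; PV = 47,200 × 0.603306 = 28,476.0460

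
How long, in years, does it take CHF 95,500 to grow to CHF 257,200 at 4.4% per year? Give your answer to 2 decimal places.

n = ln(257200/95500) / ln(1+0.044) = ln(2.69319) / 0.043059 = 23.0083 years

23.01 years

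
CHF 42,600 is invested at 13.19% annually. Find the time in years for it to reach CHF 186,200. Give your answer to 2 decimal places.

n = ln(186200/42600) / ln(1+0.1319) = ln(4.37089) / 0.123898 = 11.9047 years

11.90 years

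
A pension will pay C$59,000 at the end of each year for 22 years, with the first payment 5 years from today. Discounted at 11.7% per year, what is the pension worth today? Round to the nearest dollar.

C$295,534

Value one period before first payment (t=4): 59000 × [1 − (1+0.117)^(−22)] / 0.117 = 59000 × 7.797728 = 460,065.9650
PV₀ = 460,065.9650 / (1+0.117)^4 = 460,065.9650 / 1.556728 = 295,533.9739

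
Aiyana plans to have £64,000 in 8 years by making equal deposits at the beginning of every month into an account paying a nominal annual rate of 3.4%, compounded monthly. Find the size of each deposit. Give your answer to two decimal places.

With 12 periods per year: i = 0.00283333, n = 96.
FV-annuity factor × (1+i) = 110.458765; PMT = 64000 / 110.458765 = 579.4017

£579.40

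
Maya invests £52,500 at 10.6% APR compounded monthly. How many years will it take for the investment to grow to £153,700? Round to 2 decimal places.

10.18 years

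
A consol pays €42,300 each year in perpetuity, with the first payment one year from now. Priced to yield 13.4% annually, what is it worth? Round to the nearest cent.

€315,671.64

PV = C/r = 42300/0.134 = 315,671.6418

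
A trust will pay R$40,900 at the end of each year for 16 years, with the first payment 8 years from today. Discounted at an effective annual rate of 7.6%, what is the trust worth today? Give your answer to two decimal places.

PV at t=7 (ordinary 16-year annuity): 40900 × a(16|0.076) = 40900 × 9.082309 = 371,466.4255
Discount back 7 years: 371,466.4255 × (1+0.076)^(−7) = 371,466.4255 × 0.598845 = 222,450.6440

R$222,450.64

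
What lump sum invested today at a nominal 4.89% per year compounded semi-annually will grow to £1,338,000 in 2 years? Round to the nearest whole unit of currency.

i = 0.0489/2 = 0.02445 per half-year; n = 2·2 = 4.
PV = 1,338,000 / (1 + 0.02445)^4 = 1,338,000 / 1.101446 = 1,214,767.1701

£1,214,767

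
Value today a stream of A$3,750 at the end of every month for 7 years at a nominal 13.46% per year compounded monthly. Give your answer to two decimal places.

Periodic rate i = 0.1346/12 = 0.0112167; n = 7 × 12 = 84 periods.
PV = 3750 × [1 − (1+0.0112167)^(−84)] / 0.0112167 = 3750 × 54.221179 = 203,329.4226

A$203,329.42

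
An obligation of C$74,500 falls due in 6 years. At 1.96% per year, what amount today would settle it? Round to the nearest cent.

PV = FV·(1+i)^(−n) = 74,500 × 0.890064 = 66,309.7380

C$66,309.74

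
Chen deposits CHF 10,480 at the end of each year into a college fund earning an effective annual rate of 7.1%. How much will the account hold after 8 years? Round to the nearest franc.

CHF 107,911

Accumulation factor s(8|0.071) = 10.296824; FV = 10480 × 10.296824 = 107,910.7195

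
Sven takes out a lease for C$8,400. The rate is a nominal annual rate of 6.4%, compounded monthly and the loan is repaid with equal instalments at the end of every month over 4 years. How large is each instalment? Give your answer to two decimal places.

C$198.82

With 12 periods per year: i = 0.00533333, n = 48.
Annuity-PV factor = 42.249608; PMT = 8400 / 42.249608 = 198.8184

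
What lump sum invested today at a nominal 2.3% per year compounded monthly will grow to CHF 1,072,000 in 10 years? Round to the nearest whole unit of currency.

CHF 851,928

Periodic rate i = 0.023/12 = 0.00191667; n = 10 × 12 = 120 periods.
Discount factor = (1+0.00191667)^(−120) = 0.794709; PV = 1,072,000 × 0.794709 = 851,927.5407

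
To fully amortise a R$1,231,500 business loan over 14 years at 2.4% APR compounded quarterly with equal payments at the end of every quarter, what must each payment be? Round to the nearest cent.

Periodic rate i = 0.024/4 = 0.006; n = 14 × 4 = 56 periods.
PMT = 1.2315e+06 / ( [1 − (1+0.006)^(−56)] / 0.006 ) = 1.2315e+06 / 47.443177 = 25,957.3679

R$25,957.37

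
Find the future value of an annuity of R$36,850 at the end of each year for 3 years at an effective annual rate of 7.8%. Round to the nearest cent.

FV = PMT · [(1+i)^n − 1] / i = 36850 · 3.240084 = 119,397.0954

R$119,397.10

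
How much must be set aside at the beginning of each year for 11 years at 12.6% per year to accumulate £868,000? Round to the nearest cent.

FV-annuity factor × (1+i) = 24.031305; PMT = 868000 / 24.031305 = 36,119.5528

£36,119.55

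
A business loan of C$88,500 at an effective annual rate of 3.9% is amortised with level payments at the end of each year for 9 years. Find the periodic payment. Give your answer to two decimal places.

C$11,848.45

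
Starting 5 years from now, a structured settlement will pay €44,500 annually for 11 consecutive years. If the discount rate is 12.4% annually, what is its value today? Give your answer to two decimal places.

€162,689.38

PV at t=4 (ordinary 11-year annuity): 44500 × a(11|0.124) = 44500 × 5.835317 = 259,671.6004
PV₀ = 259,671.6004 / (1+0.124)^4 = 259,671.6004 / 1.596119 = 162,689.3821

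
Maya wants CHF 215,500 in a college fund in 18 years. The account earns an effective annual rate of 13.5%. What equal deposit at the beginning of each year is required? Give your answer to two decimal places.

FV-annuity factor × (1+i) = 73.738816; PMT = 215500 / 73.738816 = 2,922.4771

CHF 2,922.48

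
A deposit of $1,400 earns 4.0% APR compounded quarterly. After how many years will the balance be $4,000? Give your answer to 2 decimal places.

26.38 years

Periodic rate i = 0.04/4 = 0.01.
n = ln(4000/1400) / ln(1+0.01) = ln(2.85714) / 0.009950 = 105.5063 quarters
= 105.5063/4 years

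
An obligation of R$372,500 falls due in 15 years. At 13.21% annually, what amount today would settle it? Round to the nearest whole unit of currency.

PV = 372,500 / (1 + 0.1321)^15 = 372,500 / 6.430901 = 57,923.4500

R$57,923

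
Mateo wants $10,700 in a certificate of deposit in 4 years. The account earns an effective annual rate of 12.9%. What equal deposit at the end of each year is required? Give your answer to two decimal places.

$2,209.51

PMT = 10700 / ( [(1+0.129)^4 − 1] / 0.129 ) = 10700 / 4.842711 = 2,209.5063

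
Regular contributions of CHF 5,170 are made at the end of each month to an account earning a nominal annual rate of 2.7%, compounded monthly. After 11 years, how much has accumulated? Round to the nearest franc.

CHF 793,575

With 12 periods per year: i = 0.00225, n = 132.
FV = 5170 × [(1+0.00225)^132 − 1] / 0.00225 = 5170 × 153.496168 = 793,575.1867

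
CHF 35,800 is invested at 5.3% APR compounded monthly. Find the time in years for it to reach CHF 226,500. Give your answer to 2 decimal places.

34.88 years

Periodic rate i = 0.053/12 = 0.00441667.
n = ln(226500/35800) / ln(1+0.00441667) = ln(6.32682) / 0.004407 = 418.6116 months
= 418.6116/12 years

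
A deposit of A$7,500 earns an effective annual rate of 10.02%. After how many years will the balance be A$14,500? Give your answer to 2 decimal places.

6.90 years

(1+i)^n = 14500/7500 = 1.93333, so n = ln 1.93333 / ln 1.1002 = 6.9037 years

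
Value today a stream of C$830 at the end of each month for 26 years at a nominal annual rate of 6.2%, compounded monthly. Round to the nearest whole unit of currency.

Periodic rate i = 0.062/12 = 0.00516667; n = 26 × 12 = 312 periods.
Annuity factor a(312|0.00516667) = 154.777192; PV = 830 × 154.777192 = 128,465.0690

C$128,465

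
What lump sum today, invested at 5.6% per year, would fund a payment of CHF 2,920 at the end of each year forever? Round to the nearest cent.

PV = PMT / i = 2920 / 0.056 = 52,142.8571

CHF 52,142.86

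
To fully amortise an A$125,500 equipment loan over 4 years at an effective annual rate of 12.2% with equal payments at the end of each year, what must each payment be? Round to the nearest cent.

Annuity-PV factor = 3.024600; PMT = 125500 / 3.024600 = 41,493.0964

A$41,493.10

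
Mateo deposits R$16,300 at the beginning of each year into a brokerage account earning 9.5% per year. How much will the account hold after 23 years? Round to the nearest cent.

R$1,327,086.96

Accumulation factor s(23|0.095) × (1+i) = 81.416378; FV = 16300 × 81.416378 = 1,327,086.9590
(annuity-due: payments at period start, so ×(1+i).)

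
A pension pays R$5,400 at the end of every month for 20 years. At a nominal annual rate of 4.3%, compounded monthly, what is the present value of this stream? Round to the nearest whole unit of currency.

i = 0.043/12 = 0.00358333 per month; n = 20·12 = 240.
Annuity factor a(240|0.00358333) = 160.796358; PV = 5400 × 160.796358 = 868,300.3320

R$868,300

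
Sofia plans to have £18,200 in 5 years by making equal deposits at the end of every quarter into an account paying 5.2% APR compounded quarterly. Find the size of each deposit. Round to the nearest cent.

i = 0.052/4 = 0.013 per quarter; n = 5·4 = 20.
FV-annuity factor = 22.673762; PMT = 18200 / 22.673762 = 802.6899

£802.69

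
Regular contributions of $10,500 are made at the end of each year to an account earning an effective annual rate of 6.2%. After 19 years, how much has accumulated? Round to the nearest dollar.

FV = PMT · [(1+i)^n − 1] / i = 10500 · 34.450421 = 361,729.4183

$361,729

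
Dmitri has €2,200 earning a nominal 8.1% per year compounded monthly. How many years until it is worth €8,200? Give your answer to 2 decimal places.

Periodic rate i = 0.081/12 = 0.00675.
(1+i)^n = 8200/2200 = 3.72727, so n = ln 3.72727 / ln 1.00675 = 195.5722 months
= 195.5722/12 years

16.30 years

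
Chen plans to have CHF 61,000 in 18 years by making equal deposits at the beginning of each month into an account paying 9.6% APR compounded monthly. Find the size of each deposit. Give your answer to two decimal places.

CHF 105.46

i = 0.096/12 = 0.008 per month; n = 18·12 = 216.
PMT = 61000 / ( [(1+0.008)^216 − 1] / 0.008 × (1+i) ) = 61000 / 578.442388 = 105.4556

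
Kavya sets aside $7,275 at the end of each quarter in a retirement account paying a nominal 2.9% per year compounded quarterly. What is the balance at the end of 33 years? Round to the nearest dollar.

i = 0.029/4 = 0.00725 per quarter; n = 33·4 = 132.
Accumulation factor s(132|0.00725) = 219.986054; FV = 7275 × 219.986054 = 1,600,398.5396

$1,600,399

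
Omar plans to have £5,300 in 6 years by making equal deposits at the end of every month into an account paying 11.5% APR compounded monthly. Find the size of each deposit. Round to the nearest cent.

With 12 periods per year: i = 0.00958333, n = 72.
PMT = 5300 / ( [(1+0.00958333)^72 − 1] / 0.00958333 ) = 5300 / 103.009708 = 51.4515

£51.45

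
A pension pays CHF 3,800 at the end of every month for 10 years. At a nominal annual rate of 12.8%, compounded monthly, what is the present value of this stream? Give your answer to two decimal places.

i = 0.128/12 = 0.0106667 per month; n = 10·12 = 120.
Annuity factor a(120|0.0106667) = 67.506714; PV = 3800 × 67.506714 = 256,525.5145

CHF 256,525.51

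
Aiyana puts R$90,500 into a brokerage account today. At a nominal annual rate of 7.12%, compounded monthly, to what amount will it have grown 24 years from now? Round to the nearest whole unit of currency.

R$497,254

Periodic rate i = 0.0712/12 = 0.00593333; n = 24 × 12 = 288 periods.
FV = 90,500 × (1 + 0.00593333)^288 = 497,253.7078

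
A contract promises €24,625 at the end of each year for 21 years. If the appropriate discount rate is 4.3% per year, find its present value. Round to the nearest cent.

PV = PMT · [1 − (1+i)^(−n)] / i = 24625 · 13.649405 = 336,116.6001

€336,116.60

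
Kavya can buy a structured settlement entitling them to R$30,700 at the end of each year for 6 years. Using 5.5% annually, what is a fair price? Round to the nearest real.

R$153,363

PV = PMT · [1 − (1+i)^(−n)] / i = 30700 · 4.995530 = 153,362.7805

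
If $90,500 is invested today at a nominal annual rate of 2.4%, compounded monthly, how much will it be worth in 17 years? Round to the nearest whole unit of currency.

$136,039

With 12 periods per year: i = 0.002, n = 204.
FV = 90,500 × (1 + 0.002)^204 = 136,039.1067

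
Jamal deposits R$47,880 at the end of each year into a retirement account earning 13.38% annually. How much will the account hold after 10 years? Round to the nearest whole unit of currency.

R$898,363

FV = PMT · [(1+i)^n − 1] / i = 47880 · 18.762810 = 898,363.3590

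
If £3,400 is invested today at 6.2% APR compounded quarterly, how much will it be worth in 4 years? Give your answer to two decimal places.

£4,348.68

i = 0.062/4 = 0.0155 per quarter; n = 4·4 = 16.
3,400 × (1+0.0155)^16 = 3,400 × 1.279024 = 4,348.6831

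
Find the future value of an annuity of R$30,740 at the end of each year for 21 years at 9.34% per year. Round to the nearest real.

R$1,817,311

FV = PMT · [(1+i)^n − 1] / i = 30740 · 59.118786 = 1,817,311.4924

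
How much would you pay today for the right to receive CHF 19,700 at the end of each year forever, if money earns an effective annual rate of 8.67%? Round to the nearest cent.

PV = PMT / i = 19700 / 0.0867 = 227,220.2999

CHF 227,220.30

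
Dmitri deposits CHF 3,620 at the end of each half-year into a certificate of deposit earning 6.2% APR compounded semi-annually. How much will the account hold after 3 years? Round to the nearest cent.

CHF 23,474.51

i = 0.062/2 = 0.031 per half-year; n = 3·2 = 6.
FV = PMT · [(1+i)^n − 1] / i = 3620 · 6.484672 = 23,474.5142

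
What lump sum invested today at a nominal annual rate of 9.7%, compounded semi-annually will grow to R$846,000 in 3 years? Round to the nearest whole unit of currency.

R$636,737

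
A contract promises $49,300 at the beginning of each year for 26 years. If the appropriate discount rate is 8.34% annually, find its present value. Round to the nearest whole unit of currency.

$560,635

PV = 49300 × [1 − (1+0.0834)^(−26)] / 0.0834 × (1+i) = 49300 × 11.371906 = 560,634.9630
Payments are at the start of each period, so multiply by (1+i).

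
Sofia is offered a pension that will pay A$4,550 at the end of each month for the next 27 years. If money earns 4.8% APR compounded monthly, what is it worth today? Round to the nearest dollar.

A$825,447

Periodic rate i = 0.048/12 = 0.004; n = 27 × 12 = 324 periods.
PV = 4550 × [1 − (1+0.004)^(−324)] / 0.004 = 4550 × 181.416908 = 825,446.9331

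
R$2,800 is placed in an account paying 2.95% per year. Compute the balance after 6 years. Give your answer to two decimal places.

R$3,333.62

FV = PV·(1+i)^n = 2,800 × 1.190579 = 3,333.6203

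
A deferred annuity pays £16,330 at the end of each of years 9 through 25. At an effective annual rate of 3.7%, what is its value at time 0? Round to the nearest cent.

PV at t=8 (ordinary 17-year annuity): 16330 × a(17|0.037) = 16330 × 12.453676 = 203,368.5337
PV₀ = 203,368.5337 / (1+0.037)^8 = 203,368.5337 / 1.337304 = 152,073.5577

£152,073.56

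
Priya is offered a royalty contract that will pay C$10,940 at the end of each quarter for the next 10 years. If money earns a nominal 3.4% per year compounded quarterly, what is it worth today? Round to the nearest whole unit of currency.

C$369,651

i = 0.034/4 = 0.0085 per quarter; n = 10·4 = 40.
PV = 10940 × [1 − (1+0.0085)^(−40)] / 0.0085 = 10940 × 33.788968 = 369,651.3065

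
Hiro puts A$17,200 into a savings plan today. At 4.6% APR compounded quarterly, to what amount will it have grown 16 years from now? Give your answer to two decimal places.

i = 0.046/4 = 0.0115 per quarter; n = 16·4 = 64.
FV = 17,200 × (1 + 0.0115)^64 = 35,755.6948

A$35,755.69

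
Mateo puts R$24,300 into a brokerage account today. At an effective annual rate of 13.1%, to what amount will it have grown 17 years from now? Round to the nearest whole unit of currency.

R$197,002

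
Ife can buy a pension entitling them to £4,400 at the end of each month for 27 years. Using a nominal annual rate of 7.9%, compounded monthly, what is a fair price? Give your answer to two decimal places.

£588,611.42

i = 0.079/12 = 0.00658333 per month; n = 27·12 = 324.
Annuity factor a(324|0.00658333) = 133.775323; PV = 4400 × 133.775323 = 588,611.4212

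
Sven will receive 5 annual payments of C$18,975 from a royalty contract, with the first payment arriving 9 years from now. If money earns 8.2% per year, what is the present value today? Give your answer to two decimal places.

PV at t=8 (ordinary 5-year annuity): 18975 × a(5|0.082) = 18975 × 3.971752 = 75,363.9888
PV₀ = 75,363.9888 / (1+0.082)^8 = 75,363.9888 / 1.878530 = 40,118.6019

C$40,118.60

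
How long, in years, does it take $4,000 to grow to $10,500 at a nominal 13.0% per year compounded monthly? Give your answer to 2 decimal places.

7.46 years

Periodic rate i = 0.13/12 = 0.0108333.
n = ln(10500/4000) / ln(1+0.0108333) = ln(2.62500) / 0.010775 = 89.5661 months
= 89.5661/12 years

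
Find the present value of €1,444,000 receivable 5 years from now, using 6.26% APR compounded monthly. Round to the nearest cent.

€1,056,784.30

i = 0.0626/12 = 0.00521667 per month; n = 5·12 = 60.
Discount factor = (1+0.00521667)^(−60) = 0.731845; PV = 1,444,000 × 0.731845 = 1,056,784.3028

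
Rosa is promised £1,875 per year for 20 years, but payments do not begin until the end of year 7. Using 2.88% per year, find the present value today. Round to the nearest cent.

Value one period before first payment (t=6): 1875 × [1 − (1+0.0288)^(−20)] / 0.0288 = 1875 × 15.043885 = 28,207.2842
Discount back 6 years: 28,207.2842 × (1+0.0288)^(−6) = 28,207.2842 × 0.843362 = 23,788.9646

£23,788.96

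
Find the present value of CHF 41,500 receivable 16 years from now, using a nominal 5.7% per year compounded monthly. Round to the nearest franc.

CHF 16,707

With 12 periods per year: i = 0.00475, n = 192.
Discount factor = (1+0.00475)^(−192) = 0.402588; PV = 41,500 × 0.402588 = 16,707.4143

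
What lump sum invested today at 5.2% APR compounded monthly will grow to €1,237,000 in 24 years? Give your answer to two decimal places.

€356,074.72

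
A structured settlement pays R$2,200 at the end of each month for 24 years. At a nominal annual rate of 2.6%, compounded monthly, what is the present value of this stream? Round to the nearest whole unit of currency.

With 12 periods per year: i = 0.00216667, n = 288.
PV = 2200 × [1 − (1+0.00216667)^(−288)] / 0.00216667 = 2200 × 214.080574 = 470,977.2630

R$470,977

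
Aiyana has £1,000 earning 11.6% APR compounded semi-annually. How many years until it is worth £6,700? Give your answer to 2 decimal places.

Periodic rate i = 0.116/2 = 0.058.
n = ln(6700/1000) / ln(1+0.058) = ln(6.70000) / 0.056380 = 33.7371 half-years
= 33.7371/2 years

16.87 years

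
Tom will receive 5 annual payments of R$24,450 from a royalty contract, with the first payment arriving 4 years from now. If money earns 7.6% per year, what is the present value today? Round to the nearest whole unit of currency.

R$79,196

Value one period before first payment (t=3): 24450 × [1 − (1+0.076)^(−5)] / 0.076 = 24450 × 4.035160 = 98,659.6599
PV₀ = 98,659.6599 / (1+0.076)^3 = 98,659.6599 / 1.245767 = 79,195.9185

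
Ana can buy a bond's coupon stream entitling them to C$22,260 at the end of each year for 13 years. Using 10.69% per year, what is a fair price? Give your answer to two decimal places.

PV = 22260 × [1 − (1+0.1069)^(−13)] / 0.1069 = 22260 × 6.856417 = 152,623.8462

C$152,623.85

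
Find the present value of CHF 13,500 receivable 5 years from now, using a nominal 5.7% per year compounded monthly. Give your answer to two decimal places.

CHF 10,159.04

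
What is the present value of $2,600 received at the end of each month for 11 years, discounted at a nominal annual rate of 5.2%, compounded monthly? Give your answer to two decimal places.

$260,943.95

i = 0.052/12 = 0.00433333 per month; n = 11·12 = 132.
Annuity factor a(132|0.00433333) = 100.363059; PV = 2600 × 100.363059 = 260,943.9544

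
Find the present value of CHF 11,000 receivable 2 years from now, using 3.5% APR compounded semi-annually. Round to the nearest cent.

With 2 periods per year: i = 0.0175, n = 4.
Discount factor = (1+0.0175)^(−4) = 0.932959; PV = 11,000 × 0.932959 = 10,262.5436

CHF 10,262.54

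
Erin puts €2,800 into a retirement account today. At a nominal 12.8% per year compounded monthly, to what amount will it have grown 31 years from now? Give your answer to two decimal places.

€144,981.49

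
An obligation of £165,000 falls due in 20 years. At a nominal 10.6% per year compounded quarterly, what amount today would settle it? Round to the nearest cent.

i = 0.106/4 = 0.0265 per quarter; n = 20·4 = 80.
Discount factor = (1+0.0265)^(−80) = 0.123391; PV = 165,000 × 0.123391 = 20,359.5253

£20,359.53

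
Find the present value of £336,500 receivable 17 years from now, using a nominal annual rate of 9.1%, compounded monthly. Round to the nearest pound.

£72,055

i = 0.091/12 = 0.00758333 per month; n = 17·12 = 204.
PV = 336,500 / (1 + 0.00758333)^204 = 336,500 / 4.670022 = 72,055.3354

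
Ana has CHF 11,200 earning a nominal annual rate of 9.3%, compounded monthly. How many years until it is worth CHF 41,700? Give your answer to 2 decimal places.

Periodic rate i = 0.093/12 = 0.00775.
n = ln(41700/11200) / ln(1+0.00775) = ln(3.72321) / 0.007720 = 170.2806 months
= 170.2806/12 years

14.19 years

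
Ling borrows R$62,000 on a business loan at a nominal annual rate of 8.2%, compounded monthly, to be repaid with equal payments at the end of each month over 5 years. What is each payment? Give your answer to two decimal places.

Periodic rate i = 0.082/12 = 0.00683333; n = 5 × 12 = 60 periods.
Annuity-PV factor = 49.086388; PMT = 62000 / 49.086388 = 1,263.0793

R$1,263.08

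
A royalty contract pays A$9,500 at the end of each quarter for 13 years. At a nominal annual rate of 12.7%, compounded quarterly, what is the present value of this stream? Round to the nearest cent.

With 4 periods per year: i = 0.03175, n = 52.
PV = 9500 × [1 − (1+0.03175)^(−52)] / 0.03175 = 9500 × 25.296181 = 240,313.7175

A$240,313.72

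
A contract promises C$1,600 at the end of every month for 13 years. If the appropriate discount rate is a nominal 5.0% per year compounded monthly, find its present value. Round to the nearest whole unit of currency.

i = 0.05/12 = 0.00416667 per month; n = 13·12 = 156.
PV = PMT · [1 − (1+i)^(−n)] / i = 1600 · 114.539704 = 183,263.5268

C$183,264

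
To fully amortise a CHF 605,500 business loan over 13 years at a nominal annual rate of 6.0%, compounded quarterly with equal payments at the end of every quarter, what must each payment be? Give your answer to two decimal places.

With 4 periods per year: i = 0.015, n = 52.
PMT = 605500 / ( [1 − (1+0.015)^(−52)] / 0.015 ) = 605500 / 35.928742 = 16,852.8028

CHF 16,852.80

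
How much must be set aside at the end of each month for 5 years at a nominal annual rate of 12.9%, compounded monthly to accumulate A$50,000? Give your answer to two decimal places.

Periodic rate i = 0.129/12 = 0.01075; n = 5 × 12 = 60 periods.
FV-annuity factor = 83.668602; PMT = 50000 / 83.668602 = 597.5957

A$597.60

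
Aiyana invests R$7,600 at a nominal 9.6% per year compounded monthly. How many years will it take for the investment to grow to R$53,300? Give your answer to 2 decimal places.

20.37 years

Periodic rate i = 0.096/12 = 0.008.
(1+i)^n = 53300/7600 = 7.01316, so n = ln 7.01316 / ln 1.008 = 244.4461 months
= 244.4461/12 years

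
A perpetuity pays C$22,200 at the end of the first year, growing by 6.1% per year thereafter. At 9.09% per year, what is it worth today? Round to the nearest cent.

PV = D₁/(r − g) = 22200/(0.0909 − 0.061) = 742,474.9164

C$742,474.92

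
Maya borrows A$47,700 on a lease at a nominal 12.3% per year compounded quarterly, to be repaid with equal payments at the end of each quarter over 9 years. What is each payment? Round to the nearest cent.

A$2,209.36

i = 0.123/4 = 0.03075 per quarter; n = 9·4 = 36.
Annuity-PV factor = 21.589964; PMT = 47700 / 21.589964 = 2,209.3599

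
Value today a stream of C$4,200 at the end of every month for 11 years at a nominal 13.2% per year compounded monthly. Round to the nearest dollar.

i = 0.132/12 = 0.011 per month; n = 11·12 = 132.
Annuity factor a(132|0.011) = 69.457734; PV = 4200 × 69.457734 = 291,722.4811

C$291,722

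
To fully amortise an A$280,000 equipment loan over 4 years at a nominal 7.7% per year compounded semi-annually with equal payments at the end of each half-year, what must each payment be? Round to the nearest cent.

A$41,330.59

Periodic rate i = 0.077/2 = 0.0385; n = 4 × 2 = 8 periods.
Annuity-PV factor = 6.774643; PMT = 280000 / 6.774643 = 41,330.5890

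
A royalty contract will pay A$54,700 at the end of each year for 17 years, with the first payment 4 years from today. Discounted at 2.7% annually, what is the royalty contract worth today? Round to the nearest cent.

PV at t=3 (ordinary 17-year annuity): 54700 × a(17|0.027) = 54700 × 13.489868 = 737,895.7997
Discount back 3 years: 737,895.7997 × (1+0.027)^(−3) = 737,895.7997 × 0.923185 = 681,214.2237

A$681,214.22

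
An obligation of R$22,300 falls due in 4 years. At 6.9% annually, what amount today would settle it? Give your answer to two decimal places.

PV = FV·(1+i)^(−n) = 22,300 × 0.765754 = 17,076.3105

R$17,076.31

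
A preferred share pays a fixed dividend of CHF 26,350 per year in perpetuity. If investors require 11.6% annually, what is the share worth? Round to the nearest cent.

PV = C/r = 26350/0.116 = 227,155.1724

CHF 227,155.17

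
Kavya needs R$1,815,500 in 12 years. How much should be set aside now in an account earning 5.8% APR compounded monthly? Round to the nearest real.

R$906,683

Periodic rate i = 0.058/12 = 0.00483333; n = 12 × 12 = 144 periods.
Discount factor = (1+0.00483333)^(−144) = 0.499412; PV = 1,815,500 × 0.499412 = 906,682.9143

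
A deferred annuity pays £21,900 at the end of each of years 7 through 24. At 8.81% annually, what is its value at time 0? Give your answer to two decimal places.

PV at t=6 (ordinary 18-year annuity): 21900 × a(18|0.0881) = 21900 × 8.867688 = 194,202.3576
Discount back 6 years: 194,202.3576 × (1+0.0881)^(−6) = 194,202.3576 × 0.602542 = 117,015.0267

£117,015.03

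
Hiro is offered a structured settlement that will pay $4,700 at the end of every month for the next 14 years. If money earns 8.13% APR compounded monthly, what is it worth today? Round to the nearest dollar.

$470,605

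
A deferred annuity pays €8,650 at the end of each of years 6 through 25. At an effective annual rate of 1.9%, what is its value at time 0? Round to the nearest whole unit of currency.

Value one period before first payment (t=5): 8650 × [1 − (1+0.019)^(−20)] / 0.019 = 8650 × 16.510333 = 142,814.3828
PV₀ = 142,814.3828 / (1+0.019)^5 = 142,814.3828 / 1.098679 = 129,987.3312

€129,987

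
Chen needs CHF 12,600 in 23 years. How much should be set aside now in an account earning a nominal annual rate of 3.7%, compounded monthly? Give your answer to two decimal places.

i = 0.037/12 = 0.00308333 per month; n = 23·12 = 276.
PV = 12,600 / (1 + 0.00308333)^276 = 12,600 / 2.338923 = 5,387.0939

CHF 5,387.09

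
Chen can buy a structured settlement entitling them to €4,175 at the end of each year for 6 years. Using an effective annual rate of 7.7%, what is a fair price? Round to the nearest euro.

PV = 4175 × [1 − (1+0.077)^(−6)] / 0.077 = 4175 × 4.665256 = 19,477.4417

€19,477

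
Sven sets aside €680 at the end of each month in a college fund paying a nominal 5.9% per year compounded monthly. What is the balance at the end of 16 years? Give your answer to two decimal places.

€216,351.13

i = 0.059/12 = 0.00491667 per month; n = 16·12 = 192.
FV = 680 × [(1+0.00491667)^192 − 1] / 0.00491667 = 680 × 318.163429 = 216,351.1318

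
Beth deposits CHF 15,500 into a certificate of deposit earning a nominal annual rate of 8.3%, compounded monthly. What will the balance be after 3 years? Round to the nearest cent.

Periodic rate i = 0.083/12 = 0.00691667; n = 3 × 12 = 36 periods.
15,500 × (1+0.00691667)^36 = 15,500 × 1.281643 = 19,865.4660

CHF 19,865.47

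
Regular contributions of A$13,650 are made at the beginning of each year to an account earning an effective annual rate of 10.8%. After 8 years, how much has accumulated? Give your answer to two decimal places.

A$178,063.36

Accumulation factor s(8|0.108) × (1+i) = 13.044935; FV = 13650 × 13.044935 = 178,063.3600
(Beginning-of-period payments → annuity-due factor ×(1+i).)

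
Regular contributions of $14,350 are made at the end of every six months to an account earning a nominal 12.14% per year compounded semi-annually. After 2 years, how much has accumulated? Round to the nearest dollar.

i = 0.1214/2 = 0.0607 per half-year; n = 2·2 = 4.
FV = 14350 × [(1+0.0607)^4 − 1] / 0.0607 = 14350 × 4.379162 = 62,840.9691

$62,841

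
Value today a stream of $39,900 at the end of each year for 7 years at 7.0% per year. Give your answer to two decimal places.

$215,032.65

PV = PMT · [1 − (1+i)^(−n)] / i = 39900 · 5.389289 = 215,032.6471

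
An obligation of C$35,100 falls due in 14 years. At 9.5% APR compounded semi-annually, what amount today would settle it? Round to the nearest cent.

i = 0.095/2 = 0.0475 per half-year; n = 14·2 = 28.
Discount factor = (1+0.0475)^(−28) = 0.272701; PV = 35,100 × 0.272701 = 9,571.8136

C$9,571.81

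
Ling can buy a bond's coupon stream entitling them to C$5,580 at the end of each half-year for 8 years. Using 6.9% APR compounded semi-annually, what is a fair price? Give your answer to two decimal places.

C$67,739.28

With 2 periods per year: i = 0.0345, n = 16.
PV = 5580 × [1 − (1+0.0345)^(−16)] / 0.0345 = 5580 × 12.139655 = 67,739.2754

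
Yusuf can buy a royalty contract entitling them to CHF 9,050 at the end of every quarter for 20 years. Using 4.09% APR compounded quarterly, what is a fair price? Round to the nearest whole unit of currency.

CHF 492,860

Periodic rate i = 0.0409/4 = 0.010225; n = 20 × 4 = 80 periods.
Annuity factor a(80|0.010225) = 54.459627; PV = 9050 × 54.459627 = 492,859.6276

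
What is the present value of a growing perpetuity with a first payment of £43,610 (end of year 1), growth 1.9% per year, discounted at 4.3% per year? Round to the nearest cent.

PV = D₁/(r − g) = 43610/(0.043 − 0.019) = 1,817,083.3333

£1,817,083.33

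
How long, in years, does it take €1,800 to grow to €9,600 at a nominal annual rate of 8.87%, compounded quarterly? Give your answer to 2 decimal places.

Periodic rate i = 0.0887/4 = 0.022175.
(1+i)^n = 9600/1800 = 5.33333, so n = ln 5.33333 / ln 1.02218 = 76.3233 quarters
= 76.3233/4 years

19.08 years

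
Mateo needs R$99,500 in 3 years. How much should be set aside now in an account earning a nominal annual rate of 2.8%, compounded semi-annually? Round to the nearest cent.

R$91,536.72

With 2 periods per year: i = 0.014, n = 6.
Discount factor = (1+0.014)^(−6) = 0.919967; PV = 99,500 × 0.919967 = 91,536.7209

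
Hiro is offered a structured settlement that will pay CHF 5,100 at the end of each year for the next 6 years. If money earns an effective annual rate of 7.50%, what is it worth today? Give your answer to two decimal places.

CHF 23,938.62

Annuity factor a(6|0.075) = 4.693846; PV = 5100 × 4.693846 = 23,938.6167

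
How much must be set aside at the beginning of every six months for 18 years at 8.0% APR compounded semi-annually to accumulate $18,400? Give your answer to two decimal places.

Periodic rate i = 0.08/2 = 0.04; n = 18 × 2 = 36 periods.
FV-annuity factor × (1+i) = 80.702246; PMT = 18400 / 80.702246 = 227.9986

$228.00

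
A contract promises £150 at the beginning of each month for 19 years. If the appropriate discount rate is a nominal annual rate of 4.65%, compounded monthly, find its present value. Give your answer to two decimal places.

£22,770.22

i = 0.0465/12 = 0.003875 per month; n = 19·12 = 228.
PV = 150 × [1 − (1+0.003875)^(−228)] / 0.003875 × (1+i) = 150 × 151.801437 = 22,770.2156
(annuity-due: payments at period start, so ×(1+i).)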